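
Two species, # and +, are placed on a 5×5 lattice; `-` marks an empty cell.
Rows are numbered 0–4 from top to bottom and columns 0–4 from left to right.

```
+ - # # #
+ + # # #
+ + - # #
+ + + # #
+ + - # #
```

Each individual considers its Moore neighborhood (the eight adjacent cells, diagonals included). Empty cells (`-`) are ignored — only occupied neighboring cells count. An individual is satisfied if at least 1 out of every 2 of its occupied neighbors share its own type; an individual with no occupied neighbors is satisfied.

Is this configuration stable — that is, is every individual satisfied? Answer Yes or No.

(0,0)+ 2/2 ok
(0,2)# 3/4 ok
(0,3)# 5/5 ok
(0,4)# 3/3 ok
(1,0)+ 4/4 ok
(1,1)+ 4/6 ok
(1,2)# 4/6 ok
(1,3)# 7/7 ok
(1,4)# 5/5 ok
(2,0)+ 5/5 ok
(2,1)+ 6/7 ok
(2,3)# 6/7 ok
(2,4)# 5/5 ok
(3,0)+ 5/5 ok
(3,1)+ 6/6 ok
(3,2)+ 3/6 ok
(3,3)# 5/6 ok
(3,4)# 5/5 ok
(4,0)+ 3/3 ok
(4,1)+ 4/4 ok
(4,3)# 3/4 ok
(4,4)# 3/3 ok
All meet the threshold, so the configuration is stable.

Yes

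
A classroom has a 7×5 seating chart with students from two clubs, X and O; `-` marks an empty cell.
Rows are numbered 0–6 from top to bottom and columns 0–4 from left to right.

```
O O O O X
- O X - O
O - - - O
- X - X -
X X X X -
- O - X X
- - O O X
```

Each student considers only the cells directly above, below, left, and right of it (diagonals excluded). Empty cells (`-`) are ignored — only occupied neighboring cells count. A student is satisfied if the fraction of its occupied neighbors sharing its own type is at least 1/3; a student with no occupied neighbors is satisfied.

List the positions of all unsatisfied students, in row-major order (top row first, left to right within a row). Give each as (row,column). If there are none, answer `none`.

(0,4), (1,2), (5,1)

(0,0)O 1/1 satisfied
(0,1)O 3/3 satisfied
(0,2)O 2/3 satisfied
(0,3)O 1/2 satisfied
(0,4)X 0/2 not
(1,1)O 1/2 satisfied
(1,2)X 0/2 not
(1,4)O 1/2 satisfied
(2,0)O 0/0 satisfied
(2,4)O 1/1 satisfied
(3,1)X 1/1 satisfied
(3,3)X 1/1 satisfied
(4,0)X 1/1 satisfied
(4,1)X 3/4 satisfied
(4,2)X 2/2 satisfied
(4,3)X 3/3 satisfied
(5,1)O 0/1 not
(5,3)X 2/3 satisfied
(5,4)X 2/2 satisfied
(6,2)O 1/1 satisfied
(6,3)O 1/3 satisfied
(6,4)X 1/2 satisfied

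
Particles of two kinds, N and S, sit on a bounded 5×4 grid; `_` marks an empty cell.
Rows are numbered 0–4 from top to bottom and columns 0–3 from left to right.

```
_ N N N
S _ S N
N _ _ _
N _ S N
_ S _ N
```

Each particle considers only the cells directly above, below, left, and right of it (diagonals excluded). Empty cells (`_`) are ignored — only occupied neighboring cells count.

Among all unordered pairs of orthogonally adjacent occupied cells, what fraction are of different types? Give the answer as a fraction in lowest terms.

Scan each occupied cell's neighbors to the right and below so each pair is counted once.
From row 0: 1 unlike of 4 pairs (running 1/4).
From row 1: 2 unlike of 2 pairs (running 3/6).
From row 2: 0 unlike of 1 pairs (running 3/7).
From row 3: 1 unlike of 2 pairs (running 4/9).
Total adjacent occupied pairs: 9; unlike-type pairs: 4.
4/9 is already in lowest terms.

4/9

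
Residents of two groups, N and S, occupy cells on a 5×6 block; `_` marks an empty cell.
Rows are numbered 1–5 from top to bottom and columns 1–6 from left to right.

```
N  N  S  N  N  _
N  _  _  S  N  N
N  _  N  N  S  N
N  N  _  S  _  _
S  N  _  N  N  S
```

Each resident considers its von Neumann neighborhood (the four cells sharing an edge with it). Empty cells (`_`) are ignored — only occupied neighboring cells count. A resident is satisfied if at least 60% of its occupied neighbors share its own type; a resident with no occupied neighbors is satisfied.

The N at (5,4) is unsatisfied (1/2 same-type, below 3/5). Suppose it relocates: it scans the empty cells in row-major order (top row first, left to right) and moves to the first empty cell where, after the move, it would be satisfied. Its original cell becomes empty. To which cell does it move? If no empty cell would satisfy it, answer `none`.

(1,6)

Vacating (5,4). Empty cells in order:
  (1,6): 2/2 same-type → satisfied — stop here.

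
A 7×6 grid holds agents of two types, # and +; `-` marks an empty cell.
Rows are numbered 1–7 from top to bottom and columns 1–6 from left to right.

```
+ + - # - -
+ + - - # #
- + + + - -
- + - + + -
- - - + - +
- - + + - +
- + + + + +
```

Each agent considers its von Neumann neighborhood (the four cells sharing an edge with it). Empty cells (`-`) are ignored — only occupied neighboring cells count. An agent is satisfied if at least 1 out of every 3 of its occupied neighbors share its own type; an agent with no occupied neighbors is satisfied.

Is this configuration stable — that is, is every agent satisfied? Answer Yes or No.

Yes

Row 1: (1,1)+ 2/2 ok · (1,2)+ 2/2 ok · (1,4)# 0/0 ok
Row 2: (2,1)+ 2/2 ok · (2,2)+ 3/3 ok · (2,5)# 1/1 ok · (2,6)# 1/1 ok
Row 3: (3,2)+ 3/3 ok · (3,3)+ 2/2 ok · (3,4)+ 2/2 ok
Row 4: (4,2)+ 1/1 ok · (4,4)+ 3/3 ok · (4,5)+ 1/1 ok
Row 5: (5,4)+ 2/2 ok · (5,6)+ 1/1 ok
Row 6: (6,3)+ 2/2 ok · (6,4)+ 3/3 ok · (6,6)+ 2/2 ok
Row 7: (7,2)+ 1/1 ok · (7,3)+ 3/3 ok · (7,4)+ 3/3 ok · (7,5)+ 2/2 ok · (7,6)+ 2/2 ok
All meet the threshold, so the configuration is stable.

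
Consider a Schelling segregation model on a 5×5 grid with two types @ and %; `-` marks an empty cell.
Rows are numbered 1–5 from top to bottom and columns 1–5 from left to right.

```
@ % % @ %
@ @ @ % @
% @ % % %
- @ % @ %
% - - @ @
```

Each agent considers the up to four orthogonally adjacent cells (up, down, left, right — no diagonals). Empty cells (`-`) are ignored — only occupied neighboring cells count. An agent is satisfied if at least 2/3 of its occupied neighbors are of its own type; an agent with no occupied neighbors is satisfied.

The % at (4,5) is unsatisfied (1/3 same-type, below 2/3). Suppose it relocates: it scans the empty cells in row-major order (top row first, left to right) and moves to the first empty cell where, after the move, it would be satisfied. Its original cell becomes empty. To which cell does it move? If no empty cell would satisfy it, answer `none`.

(4,1)

Vacating (4,5). Empty cells in order:
  (4,1): 2/3 same-type → satisfied — stop here.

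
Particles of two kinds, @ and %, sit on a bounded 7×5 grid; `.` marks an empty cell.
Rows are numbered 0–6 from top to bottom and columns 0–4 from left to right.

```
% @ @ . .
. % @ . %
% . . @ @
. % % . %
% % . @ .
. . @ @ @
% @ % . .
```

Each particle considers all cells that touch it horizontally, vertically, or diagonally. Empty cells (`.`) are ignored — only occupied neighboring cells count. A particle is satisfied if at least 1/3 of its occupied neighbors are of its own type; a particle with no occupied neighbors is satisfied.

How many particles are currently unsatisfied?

4

(0,0)% 1/2 ok
(0,1)@ 2/4 ok
(0,2)@ 2/3 ok
(1,1)% 2/5 ok
(1,2)@ 3/4 ok
(1,4)% 0/2 unhappy
(2,0)% 2/2 ok
(2,3)@ 2/5 ok
(2,4)@ 1/3 ok
(3,1)% 4/4 ok
(3,2)% 2/4 ok
(3,4)% 0/3 unhappy
(4,0)% 2/2 ok
(4,1)% 3/4 ok
(4,3)@ 3/5 ok
(5,2)@ 3/5 ok
(5,3)@ 3/4 ok
(5,4)@ 2/2 ok
(6,0)% 0/1 unhappy
(6,1)@ 1/3 ok
(6,2)% 0/3 unhappy
Unsatisfied: (1,4), (3,4), (6,0), (6,2) — 4 in total.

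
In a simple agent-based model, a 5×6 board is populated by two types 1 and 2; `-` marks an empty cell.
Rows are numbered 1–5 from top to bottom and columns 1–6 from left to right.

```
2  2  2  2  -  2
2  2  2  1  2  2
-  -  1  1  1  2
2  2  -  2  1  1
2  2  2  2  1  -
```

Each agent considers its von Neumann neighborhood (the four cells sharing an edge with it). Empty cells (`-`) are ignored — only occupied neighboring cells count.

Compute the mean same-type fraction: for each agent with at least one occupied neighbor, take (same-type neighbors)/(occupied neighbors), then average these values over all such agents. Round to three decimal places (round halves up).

(1,1)2 2/2
(1,2)2 3/3
(1,3)2 3/3
(1,4)2 1/2
(1,6)2 1/1
(2,1)2 2/2
(2,2)2 3/3
(2,3)2 2/4
(2,4)1 1/4
(2,5)2 1/3
(2,6)2 3/3
(3,3)1 1/2
(3,4)1 3/4
(3,5)1 2/4
(3,6)2 1/3
(4,1)2 2/2
(4,2)2 2/2
(4,4)2 1/3
(4,5)1 3/4
(4,6)1 1/2
(5,1)2 2/2
(5,2)2 3/3
(5,3)2 2/2
(5,4)2 2/3
(5,5)1 1/2
Sum over 25 agents: 2/2 + 3/3 + 3/3 + 1/2 + 1/1 + 2/2 + 3/3 + 2/4 + 1/4 + 1/3 + 3/3 + 1/2 + 3/4 + 2/4 + 1/3 + 2/2 + 2/2 + 1/3 + 3/4 + 1/2 + 2/2 + 3/3 + 2/2 + 2/3 + 1/2 = 221/12; mean = 221/12 ÷ 25 = 221/300 = 0.736666… → 0.737.

0.737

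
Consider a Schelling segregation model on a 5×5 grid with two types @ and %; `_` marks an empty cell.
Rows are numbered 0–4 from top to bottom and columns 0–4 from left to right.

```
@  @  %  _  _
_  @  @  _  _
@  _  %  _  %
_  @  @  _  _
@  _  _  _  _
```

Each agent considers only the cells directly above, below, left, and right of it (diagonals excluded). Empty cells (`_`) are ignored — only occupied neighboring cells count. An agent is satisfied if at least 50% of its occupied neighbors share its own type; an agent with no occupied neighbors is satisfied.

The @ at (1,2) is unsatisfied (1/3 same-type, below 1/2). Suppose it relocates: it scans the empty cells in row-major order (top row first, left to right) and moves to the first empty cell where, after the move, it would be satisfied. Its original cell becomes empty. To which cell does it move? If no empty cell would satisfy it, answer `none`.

Vacating (1,2). Empty cells in order:
  (0,3): 0/1 same-type → still unsatisfied.
  (0,4): 0/0 same-type → satisfied — stop here.

(0,4)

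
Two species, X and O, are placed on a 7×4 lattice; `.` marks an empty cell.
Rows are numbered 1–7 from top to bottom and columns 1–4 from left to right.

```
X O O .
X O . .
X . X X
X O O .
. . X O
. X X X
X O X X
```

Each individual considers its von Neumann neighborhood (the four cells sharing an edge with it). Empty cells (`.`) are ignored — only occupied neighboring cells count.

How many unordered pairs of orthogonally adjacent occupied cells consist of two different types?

Scan each occupied cell's neighbors to the right and below so each pair is counted once.
Row 1: X(1,1)–O(1,2)≠ X(1,1)–X(2,1)= O(1,2)–O(1,3)= O(1,2)–O(2,2)=  → 1/4 unlike.
Row 2: X(2,1)–O(2,2)≠ X(2,1)–X(3,1)=  → 1/2 unlike.
Row 3: X(3,1)–X(4,1)= X(3,3)–X(3,4)= X(3,3)–O(4,3)≠  → 1/3 unlike.
Row 4: X(4,1)–O(4,2)≠ O(4,2)–O(4,3)= O(4,3)–X(5,3)≠  → 2/3 unlike.
Row 5: X(5,3)–O(5,4)≠ X(5,3)–X(6,3)= O(5,4)–X(6,4)≠  → 2/3 unlike.
Row 6: X(6,2)–X(6,3)= X(6,2)–O(7,2)≠ X(6,3)–X(6,4)= X(6,3)–X(7,3)= X(6,4)–X(7,4)=  → 1/5 unlike.
Row 7: X(7,1)–O(7,2)≠ O(7,2)–X(7,3)≠ X(7,3)–X(7,4)=  → 2/3 unlike.
Total adjacent occupied pairs: 23; unlike-type pairs: 10.

10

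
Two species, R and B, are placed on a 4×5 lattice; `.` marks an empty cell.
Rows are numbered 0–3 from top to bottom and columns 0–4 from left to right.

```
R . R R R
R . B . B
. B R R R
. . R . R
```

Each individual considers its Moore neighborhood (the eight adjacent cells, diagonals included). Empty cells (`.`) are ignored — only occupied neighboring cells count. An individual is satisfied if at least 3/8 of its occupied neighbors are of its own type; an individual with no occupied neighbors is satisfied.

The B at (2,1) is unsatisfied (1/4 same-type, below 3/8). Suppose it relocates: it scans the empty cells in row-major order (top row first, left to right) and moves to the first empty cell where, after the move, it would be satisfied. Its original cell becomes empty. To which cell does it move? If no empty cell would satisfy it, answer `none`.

(3,0)

Vacating (2,1). Empty cells in order:
  (0,1): 1/4 same-type → still unsatisfied.
  (1,1): 1/5 same-type → still unsatisfied.
  (1,3): 2/8 same-type → still unsatisfied.
  (2,0): 0/1 same-type → still unsatisfied.
  (3,0): 0/0 same-type → satisfied — stop here.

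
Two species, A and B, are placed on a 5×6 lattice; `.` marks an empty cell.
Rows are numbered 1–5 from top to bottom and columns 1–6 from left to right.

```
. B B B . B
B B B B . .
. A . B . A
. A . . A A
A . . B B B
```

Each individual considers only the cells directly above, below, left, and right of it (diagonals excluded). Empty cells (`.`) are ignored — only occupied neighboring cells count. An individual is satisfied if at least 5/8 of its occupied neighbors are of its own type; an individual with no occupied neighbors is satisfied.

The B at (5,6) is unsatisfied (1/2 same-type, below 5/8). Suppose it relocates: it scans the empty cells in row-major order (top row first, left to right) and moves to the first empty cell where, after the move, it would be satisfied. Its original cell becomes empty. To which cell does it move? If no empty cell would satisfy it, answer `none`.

(1,1)

Vacating (5,6). Empty cells in order:
  (1,1): 2/2 same-type → satisfied — stop here.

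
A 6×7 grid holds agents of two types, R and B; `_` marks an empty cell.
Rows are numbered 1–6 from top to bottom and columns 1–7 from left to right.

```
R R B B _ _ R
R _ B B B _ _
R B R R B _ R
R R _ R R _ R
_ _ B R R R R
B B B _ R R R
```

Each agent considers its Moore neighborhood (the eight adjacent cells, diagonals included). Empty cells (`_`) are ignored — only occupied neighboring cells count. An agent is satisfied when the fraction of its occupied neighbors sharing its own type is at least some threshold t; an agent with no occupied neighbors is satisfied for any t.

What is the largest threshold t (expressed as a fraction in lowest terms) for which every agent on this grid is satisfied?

1/6

(1,1)R 2/2
(1,2)R 2/4
(1,3)B 3/4
(1,4)B 4/4
(1,7)R — no occupied neighbors
(2,1)R 3/4
(2,3)B 4/7
(2,4)B 5/7
(2,5)B 3/4
(3,1)R 3/4
(3,2)B 1/6
(3,3)R 3/6
(3,4)R 3/7
(3,5)B 2/5
(3,7)R 1/1
(4,1)R 2/3
(4,2)R 3/5
(4,4)R 5/7
(4,5)R 5/6
(4,7)R 3/3
(5,3)B 2/5
(5,4)R 4/6
(5,5)R 6/6
(5,6)R 7/7
(5,7)R 4/4
(6,1)B 1/1
(6,2)B 3/3
(6,3)B 2/3
(6,5)R 4/4
(6,6)R 5/5
(6,7)R 3/3
The smallest same-type fraction is 1/6 at (3,2), which reduces to 1/6. Any threshold above that leaves this agent unsatisfied.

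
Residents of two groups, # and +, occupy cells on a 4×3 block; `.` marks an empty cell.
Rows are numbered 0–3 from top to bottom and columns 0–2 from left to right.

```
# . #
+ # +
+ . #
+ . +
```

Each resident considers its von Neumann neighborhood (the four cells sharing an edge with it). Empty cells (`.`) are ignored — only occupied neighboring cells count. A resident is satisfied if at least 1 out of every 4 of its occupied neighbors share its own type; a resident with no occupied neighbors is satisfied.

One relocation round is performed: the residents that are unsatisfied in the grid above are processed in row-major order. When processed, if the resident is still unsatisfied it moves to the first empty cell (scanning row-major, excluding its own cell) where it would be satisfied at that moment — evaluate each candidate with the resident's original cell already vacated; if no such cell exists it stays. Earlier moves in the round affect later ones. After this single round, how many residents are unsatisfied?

Initially unsatisfied (in order): (0,0), (0,2), (1,1), (1,2), (2,2), (3,2).
  (0,0) → (0,1).
  (0,2): now satisfied by earlier moves; stays.
  (1,1): now satisfied by earlier moves; stays.
  (1,2) → (0,0).
  (2,2) → (1,2).
  (3,2): now satisfied by earlier moves; stays.
Resulting grid:
+ # #
+ # #
+ . .
+ . +
All satisfied now.

0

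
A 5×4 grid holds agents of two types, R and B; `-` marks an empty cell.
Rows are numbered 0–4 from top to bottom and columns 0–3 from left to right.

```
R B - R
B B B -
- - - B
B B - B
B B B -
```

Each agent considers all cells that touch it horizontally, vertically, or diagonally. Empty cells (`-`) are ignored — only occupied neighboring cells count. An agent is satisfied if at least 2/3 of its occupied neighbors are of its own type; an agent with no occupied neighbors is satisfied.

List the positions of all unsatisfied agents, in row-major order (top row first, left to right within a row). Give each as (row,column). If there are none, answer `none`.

(0,0), (0,3)

(0,0)R 0/3 unhappy
(0,1)B 3/4 ok
(0,3)R 0/1 unhappy
(1,0)B 2/3 ok
(1,1)B 3/4 ok
(1,2)B 3/4 ok
(2,3)B 2/2 ok
(3,0)B 3/3 ok
(3,1)B 4/4 ok
(3,3)B 2/2 ok
(4,0)B 3/3 ok
(4,1)B 4/4 ok
(4,2)B 3/3 ok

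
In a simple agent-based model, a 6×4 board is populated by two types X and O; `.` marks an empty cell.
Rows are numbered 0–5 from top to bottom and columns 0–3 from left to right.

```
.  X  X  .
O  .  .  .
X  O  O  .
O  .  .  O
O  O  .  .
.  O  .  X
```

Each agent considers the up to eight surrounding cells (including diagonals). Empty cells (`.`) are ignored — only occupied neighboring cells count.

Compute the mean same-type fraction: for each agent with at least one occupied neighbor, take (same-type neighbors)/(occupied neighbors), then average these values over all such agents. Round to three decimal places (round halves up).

0.758

(0,1)X 1/2
(0,2)X 1/1
(1,0)O 1/3
(2,0)X 0/3
(2,1)O 3/4
(2,2)O 2/2
(3,0)O 3/4
(3,3)O 1/1
(4,0)O 3/3
(4,1)O 3/3
(5,1)O 2/2
(5,3)X — no occupied neighbors
Sum over 11 agents: 1/2 + 1/1 + 1/3 + 0/3 + 3/4 + 2/2 + 3/4 + 1/1 + 3/3 + 3/3 + 2/2 = 25/3; mean = 25/3 ÷ 11 = 25/33 = 0.757575… → 0.758.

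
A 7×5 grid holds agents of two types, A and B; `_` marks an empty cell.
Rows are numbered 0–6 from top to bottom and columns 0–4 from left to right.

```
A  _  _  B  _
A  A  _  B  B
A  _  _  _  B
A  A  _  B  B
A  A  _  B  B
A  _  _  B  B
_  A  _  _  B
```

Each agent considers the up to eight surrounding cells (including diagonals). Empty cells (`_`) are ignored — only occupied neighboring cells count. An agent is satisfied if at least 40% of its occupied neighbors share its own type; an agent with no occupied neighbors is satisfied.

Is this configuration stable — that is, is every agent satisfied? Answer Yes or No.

(0,0)A 2/2 ✓
(0,3)B 2/2 ✓
(1,0)A 3/3 ✓
(1,1)A 3/3 ✓
(1,3)B 3/3 ✓
(1,4)B 3/3 ✓
(2,0)A 4/4 ✓
(2,4)B 4/4 ✓
(3,0)A 4/4 ✓
(3,1)A 4/4 ✓
(3,3)B 4/4 ✓
(3,4)B 4/4 ✓
(4,0)A 4/4 ✓
(4,1)A 4/4 ✓
(4,3)B 5/5 ✓
(4,4)B 5/5 ✓
(5,0)A 3/3 ✓
(5,3)B 4/4 ✓
(5,4)B 4/4 ✓
(6,1)A 1/1 ✓
(6,4)B 2/2 ✓
All meet the threshold, so the configuration is stable.

Yes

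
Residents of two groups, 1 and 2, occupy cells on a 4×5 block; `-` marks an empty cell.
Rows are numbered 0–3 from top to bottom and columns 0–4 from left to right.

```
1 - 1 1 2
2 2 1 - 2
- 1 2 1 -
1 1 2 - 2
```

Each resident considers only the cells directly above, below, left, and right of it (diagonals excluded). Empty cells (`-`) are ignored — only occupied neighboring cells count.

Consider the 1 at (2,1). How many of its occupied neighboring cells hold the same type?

Occupied neighbors of (2,1): (1,1)=2, (3,1)=1, (2,2)=2.
Same type (1): 1 of 3.

1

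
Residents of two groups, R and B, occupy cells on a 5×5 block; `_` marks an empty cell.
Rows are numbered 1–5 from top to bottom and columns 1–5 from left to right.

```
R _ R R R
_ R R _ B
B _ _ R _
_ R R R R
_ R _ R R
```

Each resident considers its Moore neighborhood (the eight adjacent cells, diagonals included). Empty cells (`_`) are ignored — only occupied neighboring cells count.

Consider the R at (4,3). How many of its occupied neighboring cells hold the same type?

5

Occupied neighbors of (4,3): (3,4)=R, (4,2)=R, (4,4)=R, (5,2)=R, (5,4)=R.
Same type (R): 5 of 5.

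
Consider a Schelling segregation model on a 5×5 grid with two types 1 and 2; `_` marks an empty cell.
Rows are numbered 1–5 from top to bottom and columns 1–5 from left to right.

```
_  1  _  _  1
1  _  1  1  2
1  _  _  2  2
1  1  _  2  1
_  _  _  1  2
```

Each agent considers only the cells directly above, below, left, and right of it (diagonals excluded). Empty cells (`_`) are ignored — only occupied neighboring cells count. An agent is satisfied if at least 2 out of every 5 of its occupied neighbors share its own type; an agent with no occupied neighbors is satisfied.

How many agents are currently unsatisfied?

7

Row 1: (1,2)1 0/0 ✓ · (1,5)1 0/1 ✗
Row 2: (2,1)1 1/1 ✓ · (2,3)1 1/1 ✓ · (2,4)1 1/3 ✗ · (2,5)2 1/3 ✗
Row 3: (3,1)1 2/2 ✓ · (3,4)2 2/3 ✓ · (3,5)2 2/3 ✓
Row 4: (4,1)1 2/2 ✓ · (4,2)1 1/1 ✓ · (4,4)2 1/3 ✗ · (4,5)1 0/3 ✗
Row 5: (5,4)1 0/2 ✗ · (5,5)2 0/2 ✗
Unsatisfied: (1,5), (2,4), (2,5), (4,4), (4,5), (5,4), (5,5) — 7 in total.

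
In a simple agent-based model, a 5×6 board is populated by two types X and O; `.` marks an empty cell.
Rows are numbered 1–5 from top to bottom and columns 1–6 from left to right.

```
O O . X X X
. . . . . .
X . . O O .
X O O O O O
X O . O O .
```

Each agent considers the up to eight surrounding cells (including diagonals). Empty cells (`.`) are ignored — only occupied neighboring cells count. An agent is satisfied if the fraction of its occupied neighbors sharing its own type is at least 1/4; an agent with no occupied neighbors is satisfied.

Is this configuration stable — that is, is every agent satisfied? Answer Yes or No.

(1,1)O 1/1 ok
(1,2)O 1/1 ok
(1,4)X 1/1 ok
(1,5)X 2/2 ok
(1,6)X 1/1 ok
(3,1)X 1/2 ok
(3,4)O 4/4 ok
(3,5)O 4/4 ok
(4,1)X 2/4 ok
(4,2)O 2/5 ok
(4,3)O 5/5 ok
(4,4)O 6/6 ok
(4,5)O 6/6 ok
(4,6)O 3/3 ok
(5,1)X 1/3 ok
(5,2)O 2/4 ok
(5,4)O 4/4 ok
(5,5)O 4/4 ok
All meet the threshold, so the configuration is stable.

Yes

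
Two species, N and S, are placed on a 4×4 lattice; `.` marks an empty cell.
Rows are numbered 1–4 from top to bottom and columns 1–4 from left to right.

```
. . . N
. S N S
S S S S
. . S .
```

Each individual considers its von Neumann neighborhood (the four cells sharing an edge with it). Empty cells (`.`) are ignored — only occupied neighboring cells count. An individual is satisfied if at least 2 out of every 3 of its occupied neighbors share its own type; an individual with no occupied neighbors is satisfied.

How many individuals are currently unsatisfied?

4

(1,4)N 0/1 not
(2,2)S 1/2 not
(2,3)N 0/3 not
(2,4)S 1/3 not
(3,1)S 1/1 satisfied
(3,2)S 3/3 satisfied
(3,3)S 3/4 satisfied
(3,4)S 2/2 satisfied
(4,3)S 1/1 satisfied
Unsatisfied: (1,4), (2,2), (2,3), (2,4) — 4 in total.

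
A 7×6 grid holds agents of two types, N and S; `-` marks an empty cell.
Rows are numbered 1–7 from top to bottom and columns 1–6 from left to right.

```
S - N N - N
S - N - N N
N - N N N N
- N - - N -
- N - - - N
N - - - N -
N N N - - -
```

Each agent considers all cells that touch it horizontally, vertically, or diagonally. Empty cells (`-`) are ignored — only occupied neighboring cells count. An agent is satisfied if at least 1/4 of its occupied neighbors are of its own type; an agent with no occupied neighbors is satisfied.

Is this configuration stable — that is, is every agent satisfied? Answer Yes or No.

Yes

Row 1: (1,1)S 1/1 ok · (1,3)N 2/2 ok · (1,4)N 3/3 ok · (1,6)N 2/2 ok
Row 2: (2,1)S 1/2 ok · (2,3)N 4/4 ok · (2,5)N 6/6 ok · (2,6)N 4/4 ok
Row 3: (3,1)N 1/2 ok · (3,3)N 3/3 ok · (3,4)N 5/5 ok · (3,5)N 5/5 ok · (3,6)N 4/4 ok
Row 4: (4,2)N 3/3 ok · (4,5)N 4/4 ok
Row 5: (5,2)N 2/2 ok · (5,6)N 2/2 ok
Row 6: (6,1)N 3/3 ok · (6,5)N 1/1 ok
Row 7: (7,1)N 2/2 ok · (7,2)N 3/3 ok · (7,3)N 1/1 ok
All meet the threshold, so the configuration is stable.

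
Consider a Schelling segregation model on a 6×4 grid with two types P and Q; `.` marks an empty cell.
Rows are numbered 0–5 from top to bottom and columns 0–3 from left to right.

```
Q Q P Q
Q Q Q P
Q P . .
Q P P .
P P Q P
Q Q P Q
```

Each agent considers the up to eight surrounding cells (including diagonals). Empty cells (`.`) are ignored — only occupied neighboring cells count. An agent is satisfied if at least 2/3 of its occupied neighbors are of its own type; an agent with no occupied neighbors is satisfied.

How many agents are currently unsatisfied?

(0,0)Q 3/3 ✓
(0,1)Q 4/5 ✓
(0,2)P 1/5 ✗
(0,3)Q 1/3 ✗
(1,0)Q 4/5 ✓
(1,1)Q 5/7 ✓
(1,2)Q 3/6 ✗
(1,3)P 1/3 ✗
(2,0)Q 3/5 ✗
(2,1)P 2/7 ✗
(3,0)Q 1/5 ✗
(3,1)P 4/7 ✗
(3,2)P 4/5 ✓
(4,0)P 2/5 ✗
(4,1)P 4/8 ✗
(4,2)Q 2/7 ✗
(4,3)P 2/4 ✗
(5,0)Q 1/3 ✗
(5,1)Q 2/5 ✗
(5,2)P 2/5 ✗
(5,3)Q 1/3 ✗
Unsatisfied: (0,2), (0,3), (1,2), (1,3), (2,0), (2,1), (3,0), (3,1), (4,0), (4,1), (4,2), (4,3), (5,0), (5,1), (5,2), (5,3) — 16 in total.

16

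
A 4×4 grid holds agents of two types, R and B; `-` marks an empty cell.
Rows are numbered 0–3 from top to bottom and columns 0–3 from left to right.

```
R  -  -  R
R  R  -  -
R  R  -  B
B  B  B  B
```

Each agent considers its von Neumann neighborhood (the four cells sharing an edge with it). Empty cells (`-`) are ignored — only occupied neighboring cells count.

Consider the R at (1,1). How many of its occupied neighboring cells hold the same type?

Occupied neighbors of (1,1): (2,1)=R, (1,0)=R.
Same type (R): 2 of 2.

2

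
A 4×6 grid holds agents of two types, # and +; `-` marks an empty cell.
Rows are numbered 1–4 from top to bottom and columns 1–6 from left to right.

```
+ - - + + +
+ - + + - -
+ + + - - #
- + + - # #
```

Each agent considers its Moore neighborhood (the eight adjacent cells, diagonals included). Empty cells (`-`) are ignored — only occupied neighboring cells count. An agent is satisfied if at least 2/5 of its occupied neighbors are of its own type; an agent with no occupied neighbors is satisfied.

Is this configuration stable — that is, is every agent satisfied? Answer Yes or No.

(1,1)+ 1/1 ✓
(1,4)+ 3/3 ✓
(1,5)+ 3/3 ✓
(1,6)+ 1/1 ✓
(2,1)+ 3/3 ✓
(2,3)+ 4/4 ✓
(2,4)+ 4/4 ✓
(3,1)+ 3/3 ✓
(3,2)+ 6/6 ✓
(3,3)+ 5/5 ✓
(3,6)# 2/2 ✓
(4,2)+ 4/4 ✓
(4,3)+ 3/3 ✓
(4,5)# 2/2 ✓
(4,6)# 2/2 ✓
All meet the threshold, so the configuration is stable.

Yes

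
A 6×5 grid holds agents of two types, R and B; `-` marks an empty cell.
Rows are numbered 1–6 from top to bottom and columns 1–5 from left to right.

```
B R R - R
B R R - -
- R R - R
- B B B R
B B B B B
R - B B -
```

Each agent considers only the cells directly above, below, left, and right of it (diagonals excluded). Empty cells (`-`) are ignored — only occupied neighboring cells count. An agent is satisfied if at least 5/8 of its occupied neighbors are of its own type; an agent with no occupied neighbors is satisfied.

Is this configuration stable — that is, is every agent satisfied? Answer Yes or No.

No

Row 1: (1,1)B 1/2 not · (1,2)R 2/3 satisfied · (1,3)R 2/2 satisfied · (1,5)R 0/0 satisfied
Row 2: (2,1)B 1/2 not · (2,2)R 3/4 satisfied · (2,3)R 3/3 satisfied
Row 3: (3,2)R 2/3 satisfied · (3,3)R 2/3 satisfied · (3,5)R 1/1 satisfied
Row 4: (4,2)B 2/3 satisfied · (4,3)B 3/4 satisfied · (4,4)B 2/3 satisfied · (4,5)R 1/3 not
Row 5: (5,1)B 1/2 not · (5,2)B 3/3 satisfied · (5,3)B 4/4 satisfied · (5,4)B 4/4 satisfied · (5,5)B 1/2 not
Row 6: (6,1)R 0/1 not · (6,3)B 2/2 satisfied · (6,4)B 2/2 satisfied
For instance (1,1) has only 1/2 same-type neighbors, below 5/8.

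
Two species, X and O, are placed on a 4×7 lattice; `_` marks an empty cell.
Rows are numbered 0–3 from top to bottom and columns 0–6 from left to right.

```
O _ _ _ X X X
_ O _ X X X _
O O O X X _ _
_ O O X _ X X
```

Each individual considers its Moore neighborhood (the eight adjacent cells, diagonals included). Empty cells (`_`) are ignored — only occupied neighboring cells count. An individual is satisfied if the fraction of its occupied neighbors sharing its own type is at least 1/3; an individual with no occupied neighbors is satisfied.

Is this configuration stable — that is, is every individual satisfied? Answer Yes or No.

(0,0)O 1/1 satisfied
(0,4)X 4/4 satisfied
(0,5)X 4/4 satisfied
(0,6)X 2/2 satisfied
(1,1)O 4/4 satisfied
(1,3)X 4/5 satisfied
(1,4)X 6/6 satisfied
(1,5)X 5/5 satisfied
(2,0)O 3/3 satisfied
(2,1)O 5/5 satisfied
(2,2)O 4/7 satisfied
(2,3)X 4/6 satisfied
(2,4)X 6/6 satisfied
(3,1)O 4/4 satisfied
(3,2)O 3/5 satisfied
(3,3)X 2/4 satisfied
(3,5)X 2/2 satisfied
(3,6)X 1/1 satisfied
All meet the threshold, so the configuration is stable.

Yes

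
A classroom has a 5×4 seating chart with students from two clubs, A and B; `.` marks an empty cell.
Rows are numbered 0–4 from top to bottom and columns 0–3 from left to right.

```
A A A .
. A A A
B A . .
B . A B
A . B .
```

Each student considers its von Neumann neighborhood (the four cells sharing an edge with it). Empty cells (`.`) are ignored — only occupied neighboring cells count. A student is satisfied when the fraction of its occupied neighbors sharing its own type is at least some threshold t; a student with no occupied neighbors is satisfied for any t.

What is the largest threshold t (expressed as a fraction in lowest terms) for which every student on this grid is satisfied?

(0,0)A 1/1
(0,1)A 3/3
(0,2)A 2/2
(1,1)A 3/3
(1,2)A 3/3
(1,3)A 1/1
(2,0)B 1/2
(2,1)A 1/2
(3,0)B 1/2
(3,2)A 0/2
(3,3)B 0/1
(4,0)A 0/1
(4,2)B 0/1
The smallest same-type fraction is 0/2 at (3,2), which reduces to 0/1. Any threshold above that leaves this student unsatisfied.

0/1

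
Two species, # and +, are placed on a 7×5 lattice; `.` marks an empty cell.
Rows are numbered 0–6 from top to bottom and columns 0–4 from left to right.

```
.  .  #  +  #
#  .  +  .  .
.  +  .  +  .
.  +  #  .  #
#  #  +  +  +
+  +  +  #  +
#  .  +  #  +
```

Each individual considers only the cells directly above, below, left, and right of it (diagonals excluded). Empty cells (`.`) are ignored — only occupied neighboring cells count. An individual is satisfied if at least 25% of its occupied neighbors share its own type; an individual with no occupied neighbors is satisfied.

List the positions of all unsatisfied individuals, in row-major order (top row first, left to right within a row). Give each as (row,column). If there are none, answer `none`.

(0,2), (0,3), (0,4), (1,2), (3,2), (3,4), (6,0)

(0,2)# 0/2 not
(0,3)+ 0/2 not
(0,4)# 0/1 not
(1,0)# 0/0 satisfied
(1,2)+ 0/1 not
(2,1)+ 1/1 satisfied
(2,3)+ 0/0 satisfied
(3,1)+ 1/3 satisfied
(3,2)# 0/2 not
(3,4)# 0/1 not
(4,0)# 1/2 satisfied
(4,1)# 1/4 satisfied
(4,2)+ 2/4 satisfied
(4,3)+ 2/3 satisfied
(4,4)+ 2/3 satisfied
(5,0)+ 1/3 satisfied
(5,1)+ 2/3 satisfied
(5,2)+ 3/4 satisfied
(5,3)# 1/4 satisfied
(5,4)+ 2/3 satisfied
(6,0)# 0/1 not
(6,2)+ 1/2 satisfied
(6,3)# 1/3 satisfied
(6,4)+ 1/2 satisfied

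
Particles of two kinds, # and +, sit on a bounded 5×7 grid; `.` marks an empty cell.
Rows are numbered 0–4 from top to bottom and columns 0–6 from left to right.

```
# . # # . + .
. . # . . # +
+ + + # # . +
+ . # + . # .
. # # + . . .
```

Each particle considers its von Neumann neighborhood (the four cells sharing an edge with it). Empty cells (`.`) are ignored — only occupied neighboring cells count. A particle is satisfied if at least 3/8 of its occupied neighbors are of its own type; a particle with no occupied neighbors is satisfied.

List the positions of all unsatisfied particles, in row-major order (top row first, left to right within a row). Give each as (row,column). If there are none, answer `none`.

(0,5), (1,5), (2,2), (2,3), (3,2), (3,3)

Row 0: (0,0)# 0/0 ✓ · (0,2)# 2/2 ✓ · (0,3)# 1/1 ✓ · (0,5)+ 0/1 ✗
Row 1: (1,2)# 1/2 ✓ · (1,5)# 0/2 ✗ · (1,6)+ 1/2 ✓
Row 2: (2,0)+ 2/2 ✓ · (2,1)+ 2/2 ✓ · (2,2)+ 1/4 ✗ · (2,3)# 1/3 ✗ · (2,4)# 1/1 ✓ · (2,6)+ 1/1 ✓
Row 3: (3,0)+ 1/1 ✓ · (3,2)# 1/3 ✗ · (3,3)+ 1/3 ✗ · (3,5)# 0/0 ✓
Row 4: (4,1)# 1/1 ✓ · (4,2)# 2/3 ✓ · (4,3)+ 1/2 ✓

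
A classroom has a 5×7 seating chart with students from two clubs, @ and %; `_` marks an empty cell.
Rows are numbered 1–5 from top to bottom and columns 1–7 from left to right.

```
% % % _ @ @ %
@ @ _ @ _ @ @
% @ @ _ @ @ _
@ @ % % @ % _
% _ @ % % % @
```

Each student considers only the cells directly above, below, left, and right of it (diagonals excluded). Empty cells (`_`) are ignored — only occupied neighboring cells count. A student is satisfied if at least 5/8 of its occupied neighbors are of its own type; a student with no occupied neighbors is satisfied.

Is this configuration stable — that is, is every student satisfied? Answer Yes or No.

No

(1,1)% 1/2 ✗
(1,2)% 2/3 ✓
(1,3)% 1/1 ✓
(1,5)@ 1/1 ✓
(1,6)@ 2/3 ✓
(1,7)% 0/2 ✗
(2,1)@ 1/3 ✗
(2,2)@ 2/3 ✓
(2,4)@ 0/0 ✓
(2,6)@ 3/3 ✓
(2,7)@ 1/2 ✗
(3,1)% 0/3 ✗
(3,2)@ 3/4 ✓
(3,3)@ 1/2 ✗
(3,5)@ 2/2 ✓
(3,6)@ 2/3 ✓
(4,1)@ 1/3 ✗
(4,2)@ 2/3 ✓
(4,3)% 1/4 ✗
(4,4)% 2/3 ✓
(4,5)@ 1/4 ✗
(4,6)% 1/3 ✗
(5,1)% 0/1 ✗
(5,3)@ 0/2 ✗
(5,4)% 2/3 ✓
(5,5)% 2/3 ✓
(5,6)% 2/3 ✓
(5,7)@ 0/1 ✗
For instance (1,1) has only 1/2 same-type neighbors, below 5/8.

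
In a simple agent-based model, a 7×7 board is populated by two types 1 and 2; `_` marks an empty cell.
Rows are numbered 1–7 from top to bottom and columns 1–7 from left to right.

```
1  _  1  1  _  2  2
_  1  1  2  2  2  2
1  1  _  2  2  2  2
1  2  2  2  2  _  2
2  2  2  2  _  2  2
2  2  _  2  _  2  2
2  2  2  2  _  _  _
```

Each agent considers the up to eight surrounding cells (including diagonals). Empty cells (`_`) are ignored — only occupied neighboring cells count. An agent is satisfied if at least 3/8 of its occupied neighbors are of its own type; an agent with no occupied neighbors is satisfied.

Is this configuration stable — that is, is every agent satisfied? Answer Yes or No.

Yes

Row 1: (1,1)1 1/1 ✓ · (1,3)1 3/4 ✓ · (1,4)1 2/4 ✓ · (1,6)2 4/4 ✓ · (1,7)2 3/3 ✓
Row 2: (2,2)1 5/5 ✓ · (2,3)1 4/6 ✓ · (2,4)2 3/6 ✓ · (2,5)2 6/7 ✓ · (2,6)2 7/7 ✓ · (2,7)2 5/5 ✓
Row 3: (3,1)1 3/4 ✓ · (3,2)1 4/6 ✓ · (3,4)2 6/7 ✓ · (3,5)2 7/7 ✓ · (3,6)2 7/7 ✓ · (3,7)2 4/4 ✓
Row 4: (4,1)1 2/5 ✓ · (4,2)2 4/7 ✓ · (4,3)2 6/7 ✓ · (4,4)2 6/6 ✓ · (4,5)2 6/6 ✓ · (4,7)2 4/4 ✓
Row 5: (5,1)2 4/5 ✓ · (5,2)2 6/7 ✓ · (5,3)2 7/7 ✓ · (5,4)2 5/5 ✓ · (5,6)2 5/5 ✓ · (5,7)2 4/4 ✓
Row 6: (6,1)2 5/5 ✓ · (6,2)2 7/7 ✓ · (6,4)2 4/4 ✓ · (6,6)2 3/3 ✓ · (6,7)2 3/3 ✓
Row 7: (7,1)2 3/3 ✓ · (7,2)2 4/4 ✓ · (7,3)2 4/4 ✓ · (7,4)2 2/2 ✓
All meet the threshold, so the configuration is stable.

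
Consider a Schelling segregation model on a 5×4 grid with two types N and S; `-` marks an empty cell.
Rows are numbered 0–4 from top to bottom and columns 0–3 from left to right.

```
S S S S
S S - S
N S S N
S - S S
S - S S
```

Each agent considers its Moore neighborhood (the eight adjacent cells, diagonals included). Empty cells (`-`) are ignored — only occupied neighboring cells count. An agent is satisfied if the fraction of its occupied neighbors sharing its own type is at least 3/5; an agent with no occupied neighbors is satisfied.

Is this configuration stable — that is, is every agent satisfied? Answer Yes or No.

Row 0: (0,0)S 3/3 satisfied · (0,1)S 4/4 satisfied · (0,2)S 4/4 satisfied · (0,3)S 2/2 satisfied
Row 1: (1,0)S 4/5 satisfied · (1,1)S 6/7 satisfied · (1,3)S 3/4 satisfied
Row 2: (2,0)N 0/4 not · (2,1)S 5/6 satisfied · (2,2)S 5/6 satisfied · (2,3)N 0/4 not
Row 3: (3,0)S 2/3 satisfied · (3,2)S 5/6 satisfied · (3,3)S 4/5 satisfied
Row 4: (4,0)S 1/1 satisfied · (4,2)S 3/3 satisfied · (4,3)S 3/3 satisfied
For instance (2,0) has only 0/4 same-type neighbors, below 3/5.

No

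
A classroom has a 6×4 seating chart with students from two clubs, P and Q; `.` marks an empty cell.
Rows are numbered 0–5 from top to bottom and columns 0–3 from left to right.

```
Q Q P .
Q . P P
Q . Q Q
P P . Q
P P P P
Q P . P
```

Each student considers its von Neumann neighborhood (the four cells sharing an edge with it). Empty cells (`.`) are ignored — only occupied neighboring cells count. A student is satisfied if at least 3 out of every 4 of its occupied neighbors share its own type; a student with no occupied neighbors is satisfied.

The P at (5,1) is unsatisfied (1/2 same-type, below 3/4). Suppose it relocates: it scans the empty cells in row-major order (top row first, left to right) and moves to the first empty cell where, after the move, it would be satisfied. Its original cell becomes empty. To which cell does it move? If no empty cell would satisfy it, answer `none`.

Vacating (5,1). Empty cells in order:
  (0,3): 2/2 same-type → satisfied — stop here.

(0,3)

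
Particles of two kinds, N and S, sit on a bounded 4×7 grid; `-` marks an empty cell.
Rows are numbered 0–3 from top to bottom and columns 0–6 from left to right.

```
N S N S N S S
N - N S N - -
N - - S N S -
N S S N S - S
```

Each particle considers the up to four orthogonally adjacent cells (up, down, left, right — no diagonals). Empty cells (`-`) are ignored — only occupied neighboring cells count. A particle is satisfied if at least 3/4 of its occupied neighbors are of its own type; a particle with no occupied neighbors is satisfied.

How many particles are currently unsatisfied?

17

Row 0: (0,0)N 1/2 ✗ · (0,1)S 0/2 ✗ · (0,2)N 1/3 ✗ · (0,3)S 1/3 ✗ · (0,4)N 1/3 ✗ · (0,5)S 1/2 ✗ · (0,6)S 1/1 ✓
Row 1: (1,0)N 2/2 ✓ · (1,2)N 1/2 ✗ · (1,3)S 2/4 ✗ · (1,4)N 2/3 ✗
Row 2: (2,0)N 2/2 ✓ · (2,3)S 1/3 ✗ · (2,4)N 1/4 ✗ · (2,5)S 0/1 ✗
Row 3: (3,0)N 1/2 ✗ · (3,1)S 1/2 ✗ · (3,2)S 1/2 ✗ · (3,3)N 0/3 ✗ · (3,4)S 0/2 ✗ · (3,6)S 0/0 ✓
Unsatisfied: (0,0), (0,1), (0,2), (0,3), (0,4), (0,5), (1,2), (1,3), (1,4), (2,3), (2,4), (2,5), (3,0), (3,1), (3,2), (3,3), (3,4) — 17 in total.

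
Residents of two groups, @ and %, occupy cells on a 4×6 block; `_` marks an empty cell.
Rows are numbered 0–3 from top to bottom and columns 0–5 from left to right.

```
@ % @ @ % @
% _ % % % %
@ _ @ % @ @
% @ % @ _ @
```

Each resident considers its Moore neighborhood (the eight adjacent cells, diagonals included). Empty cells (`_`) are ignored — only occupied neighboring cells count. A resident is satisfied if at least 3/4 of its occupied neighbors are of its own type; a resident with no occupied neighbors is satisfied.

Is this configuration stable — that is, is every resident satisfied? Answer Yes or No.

No

(0,0)@ 0/2 ✗
(0,1)% 2/4 ✗
(0,2)@ 1/4 ✗
(0,3)@ 1/5 ✗
(0,4)% 3/5 ✗
(0,5)@ 0/3 ✗
(1,0)% 1/3 ✗
(1,2)% 3/6 ✗
(1,3)% 4/8 ✗
(1,4)% 4/8 ✗
(1,5)% 2/5 ✗
(2,0)@ 1/3 ✗
(2,2)@ 2/6 ✗
(2,3)% 4/7 ✗
(2,4)@ 3/7 ✗
(2,5)@ 2/4 ✗
(3,0)% 0/2 ✗
(3,1)@ 2/4 ✗
(3,2)% 1/4 ✗
(3,3)@ 2/4 ✗
(3,5)@ 2/2 ✓
For instance (0,0) has only 0/2 same-type neighbors, below 3/4.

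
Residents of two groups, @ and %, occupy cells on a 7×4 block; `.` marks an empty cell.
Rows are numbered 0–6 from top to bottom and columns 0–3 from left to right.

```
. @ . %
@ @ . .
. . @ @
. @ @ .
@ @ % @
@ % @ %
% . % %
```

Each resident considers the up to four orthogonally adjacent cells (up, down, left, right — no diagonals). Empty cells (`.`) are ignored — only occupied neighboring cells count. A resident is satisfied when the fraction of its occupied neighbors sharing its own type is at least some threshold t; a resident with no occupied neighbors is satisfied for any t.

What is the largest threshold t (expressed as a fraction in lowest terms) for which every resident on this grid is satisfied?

(0,1)@ 1/1
(0,3)% — no occupied neighbors
(1,0)@ 1/1
(1,1)@ 2/2
(2,2)@ 2/2
(2,3)@ 1/1
(3,1)@ 2/2
(3,2)@ 2/3
(4,0)@ 2/2
(4,1)@ 2/4
(4,2)% 0/4
(4,3)@ 0/2
(5,0)@ 1/3
(5,1)% 0/3
(5,2)@ 0/4
(5,3)% 1/3
(6,0)% 0/1
(6,2)% 1/2
(6,3)% 2/2
The smallest same-type fraction is 0/4 at (4,2), which reduces to 0/1. Any threshold above that leaves this resident unsatisfied.

0/1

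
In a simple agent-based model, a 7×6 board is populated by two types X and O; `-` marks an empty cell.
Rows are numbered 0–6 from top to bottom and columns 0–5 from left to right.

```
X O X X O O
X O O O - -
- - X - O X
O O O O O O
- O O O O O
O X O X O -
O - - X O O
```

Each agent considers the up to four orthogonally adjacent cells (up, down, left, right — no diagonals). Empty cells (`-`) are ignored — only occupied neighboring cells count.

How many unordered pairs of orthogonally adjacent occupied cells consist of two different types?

17

Scan each occupied cell's neighbors to the right and below so each pair is counted once.
From row 0: 5 unlike of 9 pairs (running 5/9).
From row 1: 2 unlike of 4 pairs (running 7/13).
From row 2: 3 unlike of 4 pairs (running 10/17).
From row 3: 0 unlike of 10 pairs (running 10/27).
From row 4: 2 unlike of 8 pairs (running 12/35).
From row 5: 4 unlike of 7 pairs (running 16/42).
From row 6: 1 unlike of 2 pairs (running 17/44).
Total adjacent occupied pairs: 44; unlike-type pairs: 17.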